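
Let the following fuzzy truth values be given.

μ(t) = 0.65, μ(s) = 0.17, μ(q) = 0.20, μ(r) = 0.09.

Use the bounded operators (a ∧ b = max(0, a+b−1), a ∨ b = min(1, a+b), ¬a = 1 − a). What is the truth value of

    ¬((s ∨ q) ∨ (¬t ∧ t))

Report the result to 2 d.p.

s ∨ q = min(1, a+b) on (0.17, 0.20) = 0.37
¬t = 1 − 0.65 = 0.35
¬t ∧ t = max(0, a+b−1) on (0.35, 0.65) = 0.00
(s ∨ q) ∨ (¬t ∧ t) = min(1, a+b) on (0.37, 0.00) = 0.37
¬((s ∨ q) ∨ (¬t ∧ t)) = 1 − 0.37 = 0.63

0.63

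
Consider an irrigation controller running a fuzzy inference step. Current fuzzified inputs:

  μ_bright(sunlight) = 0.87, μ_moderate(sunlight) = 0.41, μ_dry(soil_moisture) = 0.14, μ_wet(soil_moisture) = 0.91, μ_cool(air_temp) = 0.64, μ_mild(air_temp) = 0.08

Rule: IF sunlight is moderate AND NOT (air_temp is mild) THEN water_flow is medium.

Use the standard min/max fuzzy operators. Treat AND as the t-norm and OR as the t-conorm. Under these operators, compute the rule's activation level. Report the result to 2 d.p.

firing strength: moderate=0.41, ¬mild=1−0.08=0.92; AND[min(a, b)] → w = 0.41

0.41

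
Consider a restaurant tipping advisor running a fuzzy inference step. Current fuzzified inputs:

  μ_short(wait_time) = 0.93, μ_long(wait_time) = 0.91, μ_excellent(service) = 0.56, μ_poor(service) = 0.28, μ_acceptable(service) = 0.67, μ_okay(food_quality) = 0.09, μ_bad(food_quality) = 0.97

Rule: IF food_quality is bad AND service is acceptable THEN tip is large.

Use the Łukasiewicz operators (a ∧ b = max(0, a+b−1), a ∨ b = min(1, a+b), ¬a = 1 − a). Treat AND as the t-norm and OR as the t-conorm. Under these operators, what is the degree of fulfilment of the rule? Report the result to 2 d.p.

firing strength: bad=0.97, acceptable=0.67; AND[max(0, a+b−1)] → w = 0.64

0.64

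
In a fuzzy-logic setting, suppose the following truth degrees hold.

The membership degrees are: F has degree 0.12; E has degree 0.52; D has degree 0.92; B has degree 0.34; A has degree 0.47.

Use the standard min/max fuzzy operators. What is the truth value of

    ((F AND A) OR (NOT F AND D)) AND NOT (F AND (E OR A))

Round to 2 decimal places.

F AND A = min(a, b) on (0.12, 0.47) = 0.12
NOT F = 1 − 0.12 = 0.88
NOT F AND D = min(a, b) on (0.88, 0.92) = 0.88
(F AND A) OR (NOT F AND D) = max(a, b) on (0.12, 0.88) = 0.88
E OR A = max(a, b) on (0.52, 0.47) = 0.52
F AND (E OR A) = min(a, b) on (0.12, 0.52) = 0.12
NOT (F AND (E OR A)) = 1 − 0.12 = 0.88
((F AND A) OR (NOT F AND D)) AND NOT (F AND (E OR A)) = min(a, b) on (0.88, 0.88) = 0.88

0.88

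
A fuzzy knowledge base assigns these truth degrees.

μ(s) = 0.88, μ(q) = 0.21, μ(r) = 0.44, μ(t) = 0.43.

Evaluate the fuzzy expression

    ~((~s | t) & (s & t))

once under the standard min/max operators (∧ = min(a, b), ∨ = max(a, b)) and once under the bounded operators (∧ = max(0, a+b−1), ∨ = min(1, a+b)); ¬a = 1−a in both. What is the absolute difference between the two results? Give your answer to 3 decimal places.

Under standard min/max:
  ~s = 1 − 0.88 = 0.12
  ~s | t = max(a, b) on (0.12, 0.43) = 0.43
  s & t = min(a, b) on (0.88, 0.43) = 0.43
  (~s | t) & (s & t) = min(a, b) on (0.43, 0.43) = 0.43
  ~((~s | t) & (s & t)) = 1 − 0.43 = 0.57
  → value = 0.5700
Under bounded:
  ~s = 1 − 0.88 = 0.12
  ~s | t = min(1, a+b) on (0.12, 0.43) = 0.55
  s & t = max(0, a+b−1) on (0.88, 0.43) = 0.31
  (~s | t) & (s & t) = max(0, a+b−1) on (0.55, 0.31) = 0.00
  ~((~s | t) & (s & t)) = 1 − 0.00 = 1.00
  → value = 1.0000
|0.5700 − 1.0000| = 0.430

0.430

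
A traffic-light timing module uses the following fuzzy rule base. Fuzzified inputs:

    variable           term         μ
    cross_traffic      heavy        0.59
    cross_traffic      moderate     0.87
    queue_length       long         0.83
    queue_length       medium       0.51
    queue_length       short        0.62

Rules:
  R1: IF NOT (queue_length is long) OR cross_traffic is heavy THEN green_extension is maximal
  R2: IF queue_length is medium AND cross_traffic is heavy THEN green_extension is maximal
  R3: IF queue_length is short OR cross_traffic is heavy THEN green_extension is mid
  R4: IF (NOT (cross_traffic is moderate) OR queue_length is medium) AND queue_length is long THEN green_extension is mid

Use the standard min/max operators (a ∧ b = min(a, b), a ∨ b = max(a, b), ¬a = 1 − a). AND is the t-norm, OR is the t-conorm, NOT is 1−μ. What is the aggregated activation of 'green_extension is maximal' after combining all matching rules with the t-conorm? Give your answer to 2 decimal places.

0.59

R1: ¬long=1−0.83=0.17, heavy=0.59; OR[max(a, b)] → w = 0.59
R2: medium=0.51, heavy=0.59; AND[min(a, b)] → w = 0.51
R3: short=0.62, heavy=0.59; OR[max(a, b)] → w = 0.62
R4: (¬moderate=1−0.87=0.13 OR medium=0.51) = 0.51; AND[min(a, b)] with long=0.83 → w = 0.51
Rules with consequent 'maximal': {R1, R2} → strengths 0.59, 0.51
Aggregate via t-conorm [max(a, b)]: 0.59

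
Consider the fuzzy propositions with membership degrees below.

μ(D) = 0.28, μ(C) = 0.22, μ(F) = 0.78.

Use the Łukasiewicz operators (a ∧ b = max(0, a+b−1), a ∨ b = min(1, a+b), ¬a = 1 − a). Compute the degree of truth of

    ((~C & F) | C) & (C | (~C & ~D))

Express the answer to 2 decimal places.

~C = 1 − 0.22 = 0.78
~C & F = max(0, a+b−1) on (0.78, 0.78) = 0.56
(~C & F) | C = min(1, a+b) on (0.56, 0.22) = 0.78
~C = 1 − 0.22 = 0.78
~D = 1 − 0.28 = 0.72
~C & ~D = max(0, a+b−1) on (0.78, 0.72) = 0.50
C | (~C & ~D) = min(1, a+b) on (0.22, 0.50) = 0.72
((~C & F) | C) & (C | (~C & ~D)) = max(0, a+b−1) on (0.78, 0.72) = 0.50

0.50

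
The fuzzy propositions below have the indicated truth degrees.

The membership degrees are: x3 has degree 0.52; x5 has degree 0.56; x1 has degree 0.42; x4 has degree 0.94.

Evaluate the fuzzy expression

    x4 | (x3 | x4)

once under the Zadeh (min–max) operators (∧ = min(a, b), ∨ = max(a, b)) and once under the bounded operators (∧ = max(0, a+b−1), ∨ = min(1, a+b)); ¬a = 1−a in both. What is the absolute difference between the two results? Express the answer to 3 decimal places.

Under Zadeh (min–max):
  x3 | x4 = max(a, b) on (0.52, 0.94) = 0.94
  x4 | (x3 | x4) = max(a, b) on (0.94, 0.94) = 0.94
  → value = 0.9400
Under bounded:
  x3 | x4 = min(1, a+b) on (0.52, 0.94) = 1.00
  x4 | (x3 | x4) = min(1, a+b) on (0.94, 1.00) = 1.00
  → value = 1.0000
|0.9400 − 1.0000| = 0.060

0.060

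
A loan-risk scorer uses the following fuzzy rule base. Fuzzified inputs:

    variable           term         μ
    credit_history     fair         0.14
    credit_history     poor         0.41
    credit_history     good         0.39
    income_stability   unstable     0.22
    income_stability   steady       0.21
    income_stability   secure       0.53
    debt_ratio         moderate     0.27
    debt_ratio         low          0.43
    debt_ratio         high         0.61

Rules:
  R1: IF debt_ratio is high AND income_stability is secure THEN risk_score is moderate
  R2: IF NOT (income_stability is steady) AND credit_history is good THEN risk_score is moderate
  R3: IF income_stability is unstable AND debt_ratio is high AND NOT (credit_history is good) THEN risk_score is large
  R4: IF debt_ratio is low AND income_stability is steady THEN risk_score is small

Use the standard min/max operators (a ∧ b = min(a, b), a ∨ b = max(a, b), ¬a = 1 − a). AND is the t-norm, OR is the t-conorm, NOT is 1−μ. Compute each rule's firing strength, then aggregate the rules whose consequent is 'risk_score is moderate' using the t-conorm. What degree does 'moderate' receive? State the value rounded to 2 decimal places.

R1: high=0.61, secure=0.53; AND[min(a, b)] → w = 0.53
R2: ¬steady=1−0.21=0.79, good=0.39; AND[min(a, b)] → w = 0.39
R3: unstable=0.22, high=0.61, ¬good=1−0.39=0.61; AND[min(a, b)] → w = 0.22
R4: low=0.43, steady=0.21; AND[min(a, b)] → w = 0.21
Rules with consequent 'moderate': {R1, R2} → strengths 0.53, 0.39
Aggregate via t-conorm [max(a, b)]: 0.53

0.53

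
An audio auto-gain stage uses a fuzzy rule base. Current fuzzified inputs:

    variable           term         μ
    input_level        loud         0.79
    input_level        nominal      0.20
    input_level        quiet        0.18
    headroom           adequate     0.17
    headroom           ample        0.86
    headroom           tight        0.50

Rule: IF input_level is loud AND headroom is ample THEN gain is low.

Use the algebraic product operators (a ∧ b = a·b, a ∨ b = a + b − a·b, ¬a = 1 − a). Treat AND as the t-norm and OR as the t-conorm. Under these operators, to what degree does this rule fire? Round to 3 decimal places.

0.679

firing strength: loud=0.79, ample=0.86; AND[a·b] → w = 0.6794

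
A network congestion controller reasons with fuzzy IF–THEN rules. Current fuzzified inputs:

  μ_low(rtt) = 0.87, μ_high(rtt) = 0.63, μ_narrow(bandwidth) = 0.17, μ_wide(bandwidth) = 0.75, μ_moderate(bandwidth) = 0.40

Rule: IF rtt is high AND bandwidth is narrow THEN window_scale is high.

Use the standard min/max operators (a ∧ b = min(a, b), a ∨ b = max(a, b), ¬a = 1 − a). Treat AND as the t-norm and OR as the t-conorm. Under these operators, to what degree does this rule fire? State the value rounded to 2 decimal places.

0.17

firing strength: high=0.63, narrow=0.17; AND[min(a, b)] → w = 0.17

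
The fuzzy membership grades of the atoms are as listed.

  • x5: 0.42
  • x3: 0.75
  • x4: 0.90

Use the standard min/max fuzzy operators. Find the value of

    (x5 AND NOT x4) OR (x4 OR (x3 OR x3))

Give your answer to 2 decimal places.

0.90

NOT x4 = 1 − 0.90 = 0.10
x5 AND NOT x4 = min(a, b) on (0.42, 0.10) = 0.10
x3 OR x3 = max(a, b) on (0.75, 0.75) = 0.75
x4 OR (x3 OR x3) = max(a, b) on (0.90, 0.75) = 0.90
(x5 AND NOT x4) OR (x4 OR (x3 OR x3)) = max(a, b) on (0.10, 0.90) = 0.90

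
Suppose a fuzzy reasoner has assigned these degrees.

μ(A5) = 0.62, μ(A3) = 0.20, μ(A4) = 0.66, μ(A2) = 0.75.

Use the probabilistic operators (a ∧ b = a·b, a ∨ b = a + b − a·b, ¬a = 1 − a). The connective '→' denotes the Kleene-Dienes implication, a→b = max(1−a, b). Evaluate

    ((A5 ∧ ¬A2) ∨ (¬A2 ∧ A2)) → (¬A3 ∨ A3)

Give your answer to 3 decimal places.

0.840

¬A2 = 1 − 0.7500 = 0.2500
A5 ∧ ¬A2 = a·b on (0.6200, 0.2500) = 0.1550
¬A2 = 1 − 0.7500 = 0.2500
¬A2 ∧ A2 = a·b on (0.2500, 0.7500) = 0.1875
(A5 ∧ ¬A2) ∨ (¬A2 ∧ A2) = a + b − a·b on (0.1550, 0.1875) = 0.3134
¬A3 = 1 − 0.2000 = 0.8000
¬A3 ∨ A3 = a + b − a·b on (0.8000, 0.2000) = 0.8400
((A5 ∧ ¬A2) ∨ (¬A2 ∧ A2)) → (¬A3 ∨ A3)  [Kleene-Dienes: max(1−a, b)] with a=0.3134, b=0.8400 → 0.8400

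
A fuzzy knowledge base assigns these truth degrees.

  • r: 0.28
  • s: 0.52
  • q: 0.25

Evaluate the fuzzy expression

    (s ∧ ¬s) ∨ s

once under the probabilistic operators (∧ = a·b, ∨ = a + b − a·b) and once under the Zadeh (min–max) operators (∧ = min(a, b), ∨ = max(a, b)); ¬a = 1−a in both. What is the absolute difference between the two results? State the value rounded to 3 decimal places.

Under probabilistic:
  ¬s = 1 − 0.5200 = 0.4800
  s ∧ ¬s = a·b on (0.5200, 0.4800) = 0.2496
  (s ∧ ¬s) ∨ s = a + b − a·b on (0.2496, 0.5200) = 0.6398
  → value = 0.6398
Under Zadeh (min–max):
  ¬s = 1 − 0.52 = 0.48
  s ∧ ¬s = min(a, b) on (0.52, 0.48) = 0.48
  (s ∧ ¬s) ∨ s = max(a, b) on (0.48, 0.52) = 0.52
  → value = 0.5200
|0.6398 − 0.5200| = 0.120

0.120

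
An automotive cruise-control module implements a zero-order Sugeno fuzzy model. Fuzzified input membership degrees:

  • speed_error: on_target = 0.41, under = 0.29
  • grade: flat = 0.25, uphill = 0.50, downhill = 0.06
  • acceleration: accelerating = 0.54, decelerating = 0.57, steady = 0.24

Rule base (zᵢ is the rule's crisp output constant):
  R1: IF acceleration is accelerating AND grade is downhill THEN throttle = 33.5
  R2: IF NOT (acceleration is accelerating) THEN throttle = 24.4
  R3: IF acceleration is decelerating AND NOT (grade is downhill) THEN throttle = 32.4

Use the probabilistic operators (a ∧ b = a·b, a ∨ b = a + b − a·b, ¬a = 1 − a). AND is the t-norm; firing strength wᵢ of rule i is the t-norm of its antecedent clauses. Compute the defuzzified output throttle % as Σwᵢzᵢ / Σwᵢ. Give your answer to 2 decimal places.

28.86

R1 (z=33.5): accelerating=0.54, downhill=0.06; AND[a·b] → w = 0.0324
R2 (z=24.4): ¬accelerating=1−0.54=0.46 → w = 0.4600
R3 (z=32.4): decelerating=0.57, ¬downhill=1−0.06=0.94; AND[a·b] → w = 0.5358
Weighted average = (0.0324·33.5 + 0.4600·24.4 + 0.5358·32.4) / (0.0324 + 0.4600 + 0.5358)
  = 29.6693 / 1.0282 = 28.86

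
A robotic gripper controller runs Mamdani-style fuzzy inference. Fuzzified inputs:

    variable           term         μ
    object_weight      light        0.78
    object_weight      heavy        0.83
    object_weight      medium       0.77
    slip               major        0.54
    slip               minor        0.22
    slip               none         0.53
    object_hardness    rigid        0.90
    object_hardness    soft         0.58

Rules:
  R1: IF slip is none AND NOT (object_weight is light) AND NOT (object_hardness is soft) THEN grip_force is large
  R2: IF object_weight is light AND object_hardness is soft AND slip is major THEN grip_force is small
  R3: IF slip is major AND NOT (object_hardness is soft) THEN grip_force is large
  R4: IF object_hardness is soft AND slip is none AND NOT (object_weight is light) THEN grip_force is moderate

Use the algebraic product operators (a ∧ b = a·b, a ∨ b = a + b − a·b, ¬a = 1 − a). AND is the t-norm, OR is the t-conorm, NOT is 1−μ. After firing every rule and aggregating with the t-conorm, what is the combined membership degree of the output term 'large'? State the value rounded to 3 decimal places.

R1: none=0.53, ¬light=1−0.78=0.22, ¬soft=1−0.58=0.42; AND[a·b] → w = 0.0490
R2: light=0.78, soft=0.58, major=0.54; AND[a·b] → w = 0.2443
R3: major=0.54, ¬soft=1−0.58=0.42; AND[a·b] → w = 0.2268
R4: soft=0.58, none=0.53, ¬light=1−0.78=0.22; AND[a·b] → w = 0.0676
Rules with consequent 'large': {R1, R3} → strengths 0.0490, 0.2268
Aggregate via t-conorm [a + b − a·b]: 0.2647

0.265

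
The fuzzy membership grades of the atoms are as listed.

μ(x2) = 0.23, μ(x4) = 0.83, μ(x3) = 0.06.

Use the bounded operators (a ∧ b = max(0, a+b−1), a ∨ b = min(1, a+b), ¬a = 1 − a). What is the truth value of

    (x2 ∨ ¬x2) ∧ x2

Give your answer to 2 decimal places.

¬x2 = 1 − 0.23 = 0.77
x2 ∨ ¬x2 = min(1, a+b) on (0.23, 0.77) = 1.00
(x2 ∨ ¬x2) ∧ x2 = max(0, a+b−1) on (1.00, 0.23) = 0.23

0.23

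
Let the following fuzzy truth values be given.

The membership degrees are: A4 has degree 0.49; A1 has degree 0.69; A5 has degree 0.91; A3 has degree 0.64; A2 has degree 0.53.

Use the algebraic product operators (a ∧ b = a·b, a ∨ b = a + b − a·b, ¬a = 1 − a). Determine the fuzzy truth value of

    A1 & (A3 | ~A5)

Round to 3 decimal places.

~A5 = 1 − 0.9100 = 0.0900
A3 | ~A5 = a + b − a·b on (0.6400, 0.0900) = 0.6724
A1 & (A3 | ~A5) = a·b on (0.6900, 0.6724) = 0.4640

0.464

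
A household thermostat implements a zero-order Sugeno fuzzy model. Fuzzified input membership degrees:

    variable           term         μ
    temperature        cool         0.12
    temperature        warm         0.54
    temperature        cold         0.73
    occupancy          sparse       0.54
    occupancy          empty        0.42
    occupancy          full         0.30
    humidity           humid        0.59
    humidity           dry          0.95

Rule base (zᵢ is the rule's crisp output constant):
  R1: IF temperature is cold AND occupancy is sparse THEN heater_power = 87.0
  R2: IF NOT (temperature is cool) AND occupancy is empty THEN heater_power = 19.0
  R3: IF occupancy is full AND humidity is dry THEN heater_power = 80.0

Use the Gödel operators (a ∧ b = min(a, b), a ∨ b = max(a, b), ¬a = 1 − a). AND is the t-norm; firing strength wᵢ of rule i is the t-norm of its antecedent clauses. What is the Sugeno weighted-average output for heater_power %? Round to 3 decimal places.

R1 (z=87.0): cold=0.73, sparse=0.54; AND[min(a, b)] → w = 0.54
R2 (z=19.0): ¬cool=1−0.12=0.88, empty=0.42; AND[min(a, b)] → w = 0.42
R3 (z=80.0): full=0.30, dry=0.95; AND[min(a, b)] → w = 0.30
Weighted average = (0.54·87.0 + 0.42·19.0 + 0.30·80.0) / (0.54 + 0.42 + 0.30)
  = 78.9600 / 1.2600 = 62.667

62.667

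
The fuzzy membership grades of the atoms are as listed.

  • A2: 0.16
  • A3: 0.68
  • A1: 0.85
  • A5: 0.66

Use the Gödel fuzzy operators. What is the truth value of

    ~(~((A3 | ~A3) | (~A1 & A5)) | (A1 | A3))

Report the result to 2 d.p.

0.15

~A3 = 1 − 0.68 = 0.32
A3 | ~A3 = max(a, b) on (0.68, 0.32) = 0.68
~A1 = 1 − 0.85 = 0.15
~A1 & A5 = min(a, b) on (0.15, 0.66) = 0.15
(A3 | ~A3) | (~A1 & A5) = max(a, b) on (0.68, 0.15) = 0.68
~((A3 | ~A3) | (~A1 & A5)) = 1 − 0.68 = 0.32
A1 | A3 = max(a, b) on (0.85, 0.68) = 0.85
~((A3 | ~A3) | (~A1 & A5)) | (A1 | A3) = max(a, b) on (0.32, 0.85) = 0.85
~(~((A3 | ~A3) | (~A1 & A5)) | (A1 | A3)) = 1 − 0.85 = 0.15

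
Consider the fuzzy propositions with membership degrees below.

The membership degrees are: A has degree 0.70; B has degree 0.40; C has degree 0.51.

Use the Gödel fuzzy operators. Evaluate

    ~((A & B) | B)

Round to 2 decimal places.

0.60

A & B = min(a, b) on (0.70, 0.40) = 0.40
(A & B) | B = max(a, b) on (0.40, 0.40) = 0.40
~((A & B) | B) = 1 − 0.40 = 0.60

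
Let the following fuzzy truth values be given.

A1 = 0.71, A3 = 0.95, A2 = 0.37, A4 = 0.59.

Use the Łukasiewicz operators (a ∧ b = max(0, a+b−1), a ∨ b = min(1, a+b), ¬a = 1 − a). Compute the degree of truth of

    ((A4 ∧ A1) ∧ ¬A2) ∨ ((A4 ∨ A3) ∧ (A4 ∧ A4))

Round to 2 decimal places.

A4 ∧ A1 = max(0, a+b−1) on (0.59, 0.71) = 0.30
¬A2 = 1 − 0.37 = 0.63
(A4 ∧ A1) ∧ ¬A2 = max(0, a+b−1) on (0.30, 0.63) = 0.00
A4 ∨ A3 = min(1, a+b) on (0.59, 0.95) = 1.00
A4 ∧ A4 = max(0, a+b−1) on (0.59, 0.59) = 0.18
(A4 ∨ A3) ∧ (A4 ∧ A4) = max(0, a+b−1) on (1.00, 0.18) = 0.18
((A4 ∧ A1) ∧ ¬A2) ∨ ((A4 ∨ A3) ∧ (A4 ∧ A4)) = min(1, a+b) on (0.00, 0.18) = 0.18

0.18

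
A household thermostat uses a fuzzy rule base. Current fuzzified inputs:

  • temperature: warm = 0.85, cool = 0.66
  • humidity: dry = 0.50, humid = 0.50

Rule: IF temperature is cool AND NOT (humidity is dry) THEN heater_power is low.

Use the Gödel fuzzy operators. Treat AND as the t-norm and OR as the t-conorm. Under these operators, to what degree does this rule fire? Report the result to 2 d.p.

firing strength: cool=0.66, ¬dry=1−0.50=0.50; AND[min(a, b)] → w = 0.50

0.50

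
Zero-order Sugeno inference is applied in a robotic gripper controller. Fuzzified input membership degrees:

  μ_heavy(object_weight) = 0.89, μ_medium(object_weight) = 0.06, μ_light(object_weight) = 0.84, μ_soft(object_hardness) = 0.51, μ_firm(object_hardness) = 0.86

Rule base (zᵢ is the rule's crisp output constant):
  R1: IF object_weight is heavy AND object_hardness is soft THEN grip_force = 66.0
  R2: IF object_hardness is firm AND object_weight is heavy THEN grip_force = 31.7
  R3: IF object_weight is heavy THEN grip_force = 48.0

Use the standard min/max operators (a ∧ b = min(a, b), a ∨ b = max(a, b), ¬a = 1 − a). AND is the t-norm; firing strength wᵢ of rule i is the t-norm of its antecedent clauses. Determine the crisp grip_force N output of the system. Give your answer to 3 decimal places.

R1 (z=66.0): heavy=0.89, soft=0.51; AND[min(a, b)] → w = 0.51
R2 (z=31.7): firm=0.86, heavy=0.89; AND[min(a, b)] → w = 0.86
R3 (z=48.0): heavy=0.89 → w = 0.89
Weighted average = (0.51·66.0 + 0.86·31.7 + 0.89·48.0) / (0.51 + 0.86 + 0.89)
  = 103.6420 / 2.2600 = 45.859

45.859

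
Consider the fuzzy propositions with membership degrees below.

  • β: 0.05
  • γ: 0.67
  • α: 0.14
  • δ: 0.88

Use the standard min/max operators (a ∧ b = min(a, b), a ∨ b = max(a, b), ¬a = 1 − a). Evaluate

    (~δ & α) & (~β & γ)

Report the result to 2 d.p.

0.12

~δ = 1 − 0.88 = 0.12
~δ & α = min(a, b) on (0.12, 0.14) = 0.12
~β = 1 − 0.05 = 0.95
~β & γ = min(a, b) on (0.95, 0.67) = 0.67
(~δ & α) & (~β & γ) = min(a, b) on (0.12, 0.67) = 0.12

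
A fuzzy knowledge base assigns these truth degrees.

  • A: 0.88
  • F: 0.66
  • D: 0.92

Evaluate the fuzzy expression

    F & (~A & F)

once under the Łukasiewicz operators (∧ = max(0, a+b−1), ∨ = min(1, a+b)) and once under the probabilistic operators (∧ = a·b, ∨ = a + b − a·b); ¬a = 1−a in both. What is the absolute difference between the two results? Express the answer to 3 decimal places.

0.052

Under Łukasiewicz:
  ~A = 1 − 0.88 = 0.12
  ~A & F = max(0, a+b−1) on (0.12, 0.66) = 0.00
  F & (~A & F) = max(0, a+b−1) on (0.66, 0.00) = 0.00
  → value = 0.0000
Under probabilistic:
  ~A = 1 − 0.8800 = 0.1200
  ~A & F = a·b on (0.1200, 0.6600) = 0.0792
  F & (~A & F) = a·b on (0.6600, 0.0792) = 0.0523
  → value = 0.0523
|0.0000 − 0.0523| = 0.052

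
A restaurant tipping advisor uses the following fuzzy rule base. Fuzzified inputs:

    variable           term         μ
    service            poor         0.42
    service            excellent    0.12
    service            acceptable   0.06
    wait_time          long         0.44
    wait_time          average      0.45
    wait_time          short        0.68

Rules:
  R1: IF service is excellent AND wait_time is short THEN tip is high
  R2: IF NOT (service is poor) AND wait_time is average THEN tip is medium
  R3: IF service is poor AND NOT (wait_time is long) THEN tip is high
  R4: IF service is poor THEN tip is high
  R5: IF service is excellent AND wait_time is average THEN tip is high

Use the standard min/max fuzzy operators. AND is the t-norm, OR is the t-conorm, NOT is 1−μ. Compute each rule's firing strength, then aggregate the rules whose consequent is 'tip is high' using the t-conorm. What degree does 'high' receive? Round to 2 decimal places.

0.42

R1: excellent=0.12, short=0.68; AND[min(a, b)] → w = 0.12
R2: ¬poor=1−0.42=0.58, average=0.45; AND[min(a, b)] → w = 0.45
R3: poor=0.42, ¬long=1−0.44=0.56; AND[min(a, b)] → w = 0.42
R4: poor=0.42 → w = 0.42
R5: excellent=0.12, average=0.45; AND[min(a, b)] → w = 0.12
Rules with consequent 'high': {R1, R3, R4, R5} → strengths 0.12, 0.42, 0.42, 0.12
Aggregate via t-conorm [max(a, b)]: 0.42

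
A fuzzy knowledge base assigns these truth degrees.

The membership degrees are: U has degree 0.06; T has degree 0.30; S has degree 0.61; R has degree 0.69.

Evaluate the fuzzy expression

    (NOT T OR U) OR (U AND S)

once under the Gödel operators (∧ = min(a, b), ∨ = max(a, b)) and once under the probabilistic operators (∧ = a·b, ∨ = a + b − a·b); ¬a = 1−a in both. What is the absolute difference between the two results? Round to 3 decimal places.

Under Gödel:
  NOT T = 1 − 0.30 = 0.70
  NOT T OR U = max(a, b) on (0.70, 0.06) = 0.70
  U AND S = min(a, b) on (0.06, 0.61) = 0.06
  (NOT T OR U) OR (U AND S) = max(a, b) on (0.70, 0.06) = 0.70
  → value = 0.7000
Under probabilistic:
  NOT T = 1 − 0.3000 = 0.7000
  NOT T OR U = a + b − a·b on (0.7000, 0.0600) = 0.7180
  U AND S = a·b on (0.0600, 0.6100) = 0.0366
  (NOT T OR U) OR (U AND S) = a + b − a·b on (0.7180, 0.0366) = 0.7283
  → value = 0.7283
|0.7000 − 0.7283| = 0.028

0.028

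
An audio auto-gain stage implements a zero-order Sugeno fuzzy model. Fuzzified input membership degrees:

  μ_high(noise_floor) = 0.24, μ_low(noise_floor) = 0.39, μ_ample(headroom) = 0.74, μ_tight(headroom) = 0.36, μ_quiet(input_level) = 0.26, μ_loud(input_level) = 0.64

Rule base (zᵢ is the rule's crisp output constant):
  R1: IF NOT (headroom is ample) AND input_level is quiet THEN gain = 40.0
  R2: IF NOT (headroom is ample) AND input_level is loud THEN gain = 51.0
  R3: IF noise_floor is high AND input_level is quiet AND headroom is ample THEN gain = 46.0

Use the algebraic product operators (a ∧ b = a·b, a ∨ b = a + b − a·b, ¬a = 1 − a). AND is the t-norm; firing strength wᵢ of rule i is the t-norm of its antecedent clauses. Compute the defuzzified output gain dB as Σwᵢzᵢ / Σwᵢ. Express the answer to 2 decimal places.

47.52

R1 (z=40.0): ¬ample=1−0.74=0.26, quiet=0.26; AND[a·b] → w = 0.0676
R2 (z=51.0): ¬ample=1−0.74=0.26, loud=0.64; AND[a·b] → w = 0.1664
R3 (z=46.0): high=0.24, quiet=0.26, ample=0.74; AND[a·b] → w = 0.0462
Weighted average = (0.0676·40.0 + 0.1664·51.0 + 0.0462·46.0) / (0.0676 + 0.1664 + 0.0462)
  = 13.3145 / 0.2802 = 47.52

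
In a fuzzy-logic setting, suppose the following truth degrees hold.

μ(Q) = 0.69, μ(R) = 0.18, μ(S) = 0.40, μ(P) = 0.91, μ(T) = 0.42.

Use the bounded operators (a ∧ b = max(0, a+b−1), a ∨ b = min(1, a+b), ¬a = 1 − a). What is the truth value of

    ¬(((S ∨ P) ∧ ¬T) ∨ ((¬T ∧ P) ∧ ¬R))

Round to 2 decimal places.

0.11

S ∨ P = min(1, a+b) on (0.40, 0.91) = 1.00
¬T = 1 − 0.42 = 0.58
(S ∨ P) ∧ ¬T = max(0, a+b−1) on (1.00, 0.58) = 0.58
¬T = 1 − 0.42 = 0.58
¬T ∧ P = max(0, a+b−1) on (0.58, 0.91) = 0.49
¬R = 1 − 0.18 = 0.82
(¬T ∧ P) ∧ ¬R = max(0, a+b−1) on (0.49, 0.82) = 0.31
((S ∨ P) ∧ ¬T) ∨ ((¬T ∧ P) ∧ ¬R) = min(1, a+b) on (0.58, 0.31) = 0.89
¬(((S ∨ P) ∧ ¬T) ∨ ((¬T ∧ P) ∧ ¬R)) = 1 − 0.89 = 0.11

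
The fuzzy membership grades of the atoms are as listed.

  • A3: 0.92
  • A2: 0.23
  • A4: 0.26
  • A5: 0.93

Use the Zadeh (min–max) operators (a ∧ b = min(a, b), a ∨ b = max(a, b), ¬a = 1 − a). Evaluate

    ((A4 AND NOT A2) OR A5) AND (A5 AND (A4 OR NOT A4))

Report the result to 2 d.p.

0.74

NOT A2 = 1 − 0.23 = 0.77
A4 AND NOT A2 = min(a, b) on (0.26, 0.77) = 0.26
(A4 AND NOT A2) OR A5 = max(a, b) on (0.26, 0.93) = 0.93
NOT A4 = 1 − 0.26 = 0.74
A4 OR NOT A4 = max(a, b) on (0.26, 0.74) = 0.74
A5 AND (A4 OR NOT A4) = min(a, b) on (0.93, 0.74) = 0.74
((A4 AND NOT A2) OR A5) AND (A5 AND (A4 OR NOT A4)) = min(a, b) on (0.93, 0.74) = 0.74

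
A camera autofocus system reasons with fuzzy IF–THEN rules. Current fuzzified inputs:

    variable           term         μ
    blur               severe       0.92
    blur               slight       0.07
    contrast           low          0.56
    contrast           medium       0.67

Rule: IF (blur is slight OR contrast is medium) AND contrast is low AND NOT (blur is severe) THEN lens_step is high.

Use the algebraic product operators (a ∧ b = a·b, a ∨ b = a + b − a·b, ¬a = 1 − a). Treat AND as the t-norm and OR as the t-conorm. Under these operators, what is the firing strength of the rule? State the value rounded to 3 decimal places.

0.031

firing strength: (slight=0.07 OR medium=0.67) = 0.6931; AND[a·b] with low=0.56, ¬severe=1−0.92=0.08 → w = 0.0311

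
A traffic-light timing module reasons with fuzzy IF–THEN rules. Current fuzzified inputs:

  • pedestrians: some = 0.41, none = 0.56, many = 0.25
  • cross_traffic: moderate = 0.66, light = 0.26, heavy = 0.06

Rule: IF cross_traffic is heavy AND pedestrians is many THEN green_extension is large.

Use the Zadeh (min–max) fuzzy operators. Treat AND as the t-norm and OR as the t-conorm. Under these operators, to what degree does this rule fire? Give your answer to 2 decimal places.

firing strength: heavy=0.06, many=0.25; AND[min(a, b)] → w = 0.06

0.06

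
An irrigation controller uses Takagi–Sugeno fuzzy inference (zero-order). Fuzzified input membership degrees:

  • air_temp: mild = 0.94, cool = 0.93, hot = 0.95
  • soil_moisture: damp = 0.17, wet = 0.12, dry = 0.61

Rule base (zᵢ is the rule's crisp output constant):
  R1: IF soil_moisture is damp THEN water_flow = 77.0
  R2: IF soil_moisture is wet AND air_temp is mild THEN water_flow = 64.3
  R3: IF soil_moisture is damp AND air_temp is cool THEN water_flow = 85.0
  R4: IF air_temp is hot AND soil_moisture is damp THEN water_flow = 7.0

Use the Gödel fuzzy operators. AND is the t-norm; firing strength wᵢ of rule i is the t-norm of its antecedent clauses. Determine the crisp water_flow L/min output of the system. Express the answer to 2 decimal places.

57.85

R1 (z=77.0): damp=0.17 → w = 0.17
R2 (z=64.3): wet=0.12, mild=0.94; AND[min(a, b)] → w = 0.12
R3 (z=85.0): damp=0.17, cool=0.93; AND[min(a, b)] → w = 0.17
R4 (z=7.0): hot=0.95, damp=0.17; AND[min(a, b)] → w = 0.17
Weighted average = (0.17·77.0 + 0.12·64.3 + 0.17·85.0 + 0.17·7.0) / (0.17 + 0.12 + 0.17 + 0.17)
  = 36.4460 / 0.6300 = 57.85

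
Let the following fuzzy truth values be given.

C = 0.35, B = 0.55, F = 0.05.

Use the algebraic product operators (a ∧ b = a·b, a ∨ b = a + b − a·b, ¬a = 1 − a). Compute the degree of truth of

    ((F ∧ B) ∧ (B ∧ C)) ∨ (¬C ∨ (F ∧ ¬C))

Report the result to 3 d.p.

0.663

F ∧ B = a·b on (0.0500, 0.5500) = 0.0275
B ∧ C = a·b on (0.5500, 0.3500) = 0.1925
(F ∧ B) ∧ (B ∧ C) = a·b on (0.0275, 0.1925) = 0.0053
¬C = 1 − 0.3500 = 0.6500
¬C = 1 − 0.3500 = 0.6500
F ∧ ¬C = a·b on (0.0500, 0.6500) = 0.0325
¬C ∨ (F ∧ ¬C) = a + b − a·b on (0.6500, 0.0325) = 0.6614
((F ∧ B) ∧ (B ∧ C)) ∨ (¬C ∨ (F ∧ ¬C)) = a + b − a·b on (0.0053, 0.6614) = 0.6632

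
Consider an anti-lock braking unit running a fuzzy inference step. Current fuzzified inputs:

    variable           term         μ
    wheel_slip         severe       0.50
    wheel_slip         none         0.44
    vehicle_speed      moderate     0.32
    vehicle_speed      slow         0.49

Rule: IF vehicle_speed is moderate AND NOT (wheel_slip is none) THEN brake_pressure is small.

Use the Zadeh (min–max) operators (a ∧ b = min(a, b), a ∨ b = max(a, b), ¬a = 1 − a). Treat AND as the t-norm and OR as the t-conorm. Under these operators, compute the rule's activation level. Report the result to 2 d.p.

0.32

firing strength: moderate=0.32, ¬none=1−0.44=0.56; AND[min(a, b)] → w = 0.32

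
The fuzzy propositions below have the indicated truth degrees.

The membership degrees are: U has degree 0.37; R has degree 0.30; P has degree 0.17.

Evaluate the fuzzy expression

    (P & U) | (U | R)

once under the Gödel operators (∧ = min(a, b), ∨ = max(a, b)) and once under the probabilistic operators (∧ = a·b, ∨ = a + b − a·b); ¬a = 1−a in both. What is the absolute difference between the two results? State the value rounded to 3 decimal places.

0.217

Under Gödel:
  P & U = min(a, b) on (0.17, 0.37) = 0.17
  U | R = max(a, b) on (0.37, 0.30) = 0.37
  (P & U) | (U | R) = max(a, b) on (0.17, 0.37) = 0.37
  → value = 0.3700
Under probabilistic:
  P & U = a·b on (0.1700, 0.3700) = 0.0629
  U | R = a + b − a·b on (0.3700, 0.3000) = 0.5590
  (P & U) | (U | R) = a + b − a·b on (0.0629, 0.5590) = 0.5867
  → value = 0.5867
|0.3700 − 0.5867| = 0.217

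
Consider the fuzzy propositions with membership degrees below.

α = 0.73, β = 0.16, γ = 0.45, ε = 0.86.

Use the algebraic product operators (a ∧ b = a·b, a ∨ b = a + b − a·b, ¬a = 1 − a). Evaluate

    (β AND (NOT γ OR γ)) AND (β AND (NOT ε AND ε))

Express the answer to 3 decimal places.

0.002

NOT γ = 1 − 0.4500 = 0.5500
NOT γ OR γ = a + b − a·b on (0.5500, 0.4500) = 0.7525
β AND (NOT γ OR γ) = a·b on (0.1600, 0.7525) = 0.1204
NOT ε = 1 − 0.8600 = 0.1400
NOT ε AND ε = a·b on (0.1400, 0.8600) = 0.1204
β AND (NOT ε AND ε) = a·b on (0.1600, 0.1204) = 0.0193
(β AND (NOT γ OR γ)) AND (β AND (NOT ε AND ε)) = a·b on (0.1204, 0.0193) = 0.0023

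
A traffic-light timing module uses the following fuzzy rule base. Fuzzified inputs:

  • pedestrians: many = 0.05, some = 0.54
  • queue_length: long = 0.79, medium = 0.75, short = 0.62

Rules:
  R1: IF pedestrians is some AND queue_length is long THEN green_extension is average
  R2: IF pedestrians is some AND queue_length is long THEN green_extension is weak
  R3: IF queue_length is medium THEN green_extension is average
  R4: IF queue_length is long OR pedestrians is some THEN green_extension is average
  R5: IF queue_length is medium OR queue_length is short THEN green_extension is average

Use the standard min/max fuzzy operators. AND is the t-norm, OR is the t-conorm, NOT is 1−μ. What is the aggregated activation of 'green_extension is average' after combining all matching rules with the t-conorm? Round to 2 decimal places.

R1: some=0.54, long=0.79; AND[min(a, b)] → w = 0.54
R2: some=0.54, long=0.79; AND[min(a, b)] → w = 0.54
R3: medium=0.75 → w = 0.75
R4: long=0.79, some=0.54; OR[max(a, b)] → w = 0.79
R5: medium=0.75, short=0.62; OR[max(a, b)] → w = 0.75
Rules with consequent 'average': {R1, R3, R4, R5} → strengths 0.54, 0.75, 0.79, 0.75
Aggregate via t-conorm [max(a, b)]: 0.79

0.79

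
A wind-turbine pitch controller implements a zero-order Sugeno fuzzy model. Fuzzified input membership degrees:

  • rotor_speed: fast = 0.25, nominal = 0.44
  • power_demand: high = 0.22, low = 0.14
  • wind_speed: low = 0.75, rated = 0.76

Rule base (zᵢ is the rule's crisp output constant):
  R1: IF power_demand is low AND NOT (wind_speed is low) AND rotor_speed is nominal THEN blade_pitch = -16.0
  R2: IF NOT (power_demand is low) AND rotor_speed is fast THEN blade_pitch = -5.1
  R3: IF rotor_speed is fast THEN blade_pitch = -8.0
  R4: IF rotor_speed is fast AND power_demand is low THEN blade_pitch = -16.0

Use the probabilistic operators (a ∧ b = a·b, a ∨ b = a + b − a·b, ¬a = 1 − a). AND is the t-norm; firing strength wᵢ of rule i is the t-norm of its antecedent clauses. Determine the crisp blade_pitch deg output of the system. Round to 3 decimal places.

-7.573

R1 (z=-16.0): low=0.14, ¬low=1−0.75=0.25, nominal=0.44; AND[a·b] → w = 0.0154
R2 (z=-5.1): ¬low=1−0.14=0.86, fast=0.25; AND[a·b] → w = 0.2150
R3 (z=-8.0): fast=0.25 → w = 0.2500
R4 (z=-16.0): fast=0.25, low=0.14; AND[a·b] → w = 0.0350
Weighted average = (0.0154·-16.0 + 0.2150·-5.1 + 0.2500·-8.0 + 0.0350·-16.0) / (0.0154 + 0.2150 + 0.2500 + 0.0350)
  = -3.9029 / 0.5154 = -7.573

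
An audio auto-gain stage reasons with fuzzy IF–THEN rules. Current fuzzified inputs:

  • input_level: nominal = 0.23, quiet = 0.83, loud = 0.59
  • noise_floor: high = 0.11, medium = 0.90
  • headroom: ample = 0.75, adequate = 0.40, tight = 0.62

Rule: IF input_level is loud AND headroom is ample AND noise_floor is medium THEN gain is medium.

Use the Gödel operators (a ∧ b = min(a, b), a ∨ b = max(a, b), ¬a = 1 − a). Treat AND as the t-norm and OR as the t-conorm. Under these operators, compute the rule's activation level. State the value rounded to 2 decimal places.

firing strength: loud=0.59, ample=0.75, medium=0.90; AND[min(a, b)] → w = 0.59

0.59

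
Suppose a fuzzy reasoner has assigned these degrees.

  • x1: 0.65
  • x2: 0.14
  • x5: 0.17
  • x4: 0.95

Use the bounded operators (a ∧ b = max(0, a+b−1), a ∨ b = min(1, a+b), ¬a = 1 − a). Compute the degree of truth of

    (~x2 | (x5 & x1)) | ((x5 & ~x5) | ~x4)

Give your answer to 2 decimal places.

0.91

~x2 = 1 − 0.14 = 0.86
x5 & x1 = max(0, a+b−1) on (0.17, 0.65) = 0.00
~x2 | (x5 & x1) = min(1, a+b) on (0.86, 0.00) = 0.86
~x5 = 1 − 0.17 = 0.83
x5 & ~x5 = max(0, a+b−1) on (0.17, 0.83) = 0.00
~x4 = 1 − 0.95 = 0.05
(x5 & ~x5) | ~x4 = min(1, a+b) on (0.00, 0.05) = 0.05
(~x2 | (x5 & x1)) | ((x5 & ~x5) | ~x4) = min(1, a+b) on (0.86, 0.05) = 0.91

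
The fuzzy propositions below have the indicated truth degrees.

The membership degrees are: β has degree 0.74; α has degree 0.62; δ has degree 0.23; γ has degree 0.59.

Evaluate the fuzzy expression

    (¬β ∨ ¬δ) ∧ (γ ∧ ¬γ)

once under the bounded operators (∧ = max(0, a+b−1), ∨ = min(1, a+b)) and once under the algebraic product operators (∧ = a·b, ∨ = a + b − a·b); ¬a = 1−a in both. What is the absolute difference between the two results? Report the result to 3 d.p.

0.201

Under bounded:
  ¬β = 1 − 0.74 = 0.26
  ¬δ = 1 − 0.23 = 0.77
  ¬β ∨ ¬δ = min(1, a+b) on (0.26, 0.77) = 1.00
  ¬γ = 1 − 0.59 = 0.41
  γ ∧ ¬γ = max(0, a+b−1) on (0.59, 0.41) = 0.00
  (¬β ∨ ¬δ) ∧ (γ ∧ ¬γ) = max(0, a+b−1) on (1.00, 0.00) = 0.00
  → value = 0.0000
Under algebraic product:
  ¬β = 1 − 0.7400 = 0.2600
  ¬δ = 1 − 0.2300 = 0.7700
  ¬β ∨ ¬δ = a + b − a·b on (0.2600, 0.7700) = 0.8298
  ¬γ = 1 − 0.5900 = 0.4100
  γ ∧ ¬γ = a·b on (0.5900, 0.4100) = 0.2419
  (¬β ∨ ¬δ) ∧ (γ ∧ ¬γ) = a·b on (0.8298, 0.2419) = 0.2007
  → value = 0.2007
|0.0000 − 0.2007| = 0.201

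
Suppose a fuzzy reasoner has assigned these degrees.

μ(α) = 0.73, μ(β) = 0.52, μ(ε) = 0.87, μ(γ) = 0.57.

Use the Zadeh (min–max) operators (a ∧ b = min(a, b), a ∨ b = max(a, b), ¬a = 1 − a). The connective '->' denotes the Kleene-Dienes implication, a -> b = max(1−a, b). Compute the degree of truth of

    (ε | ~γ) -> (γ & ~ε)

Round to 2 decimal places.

0.13

~γ = 1 − 0.57 = 0.43
ε | ~γ = max(a, b) on (0.87, 0.43) = 0.87
~ε = 1 − 0.87 = 0.13
γ & ~ε = min(a, b) on (0.57, 0.13) = 0.13
(ε | ~γ) -> (γ & ~ε)  [Kleene-Dienes: max(1−a, b)] with a=0.87, b=0.13 → 0.13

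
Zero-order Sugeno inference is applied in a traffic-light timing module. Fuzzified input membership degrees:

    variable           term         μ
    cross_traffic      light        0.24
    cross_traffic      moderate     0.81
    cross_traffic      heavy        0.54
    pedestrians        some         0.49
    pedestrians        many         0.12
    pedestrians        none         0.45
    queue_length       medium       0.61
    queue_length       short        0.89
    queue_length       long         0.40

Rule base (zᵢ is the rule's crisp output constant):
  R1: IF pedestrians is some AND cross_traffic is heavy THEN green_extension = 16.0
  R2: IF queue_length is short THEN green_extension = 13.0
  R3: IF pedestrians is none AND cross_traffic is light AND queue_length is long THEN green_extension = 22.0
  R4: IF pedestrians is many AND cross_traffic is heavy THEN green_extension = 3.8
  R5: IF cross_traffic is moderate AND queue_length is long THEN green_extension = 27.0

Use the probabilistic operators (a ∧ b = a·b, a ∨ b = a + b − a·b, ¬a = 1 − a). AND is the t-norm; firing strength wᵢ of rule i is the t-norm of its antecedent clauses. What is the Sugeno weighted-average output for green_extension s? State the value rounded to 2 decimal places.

R1 (z=16.0): some=0.49, heavy=0.54; AND[a·b] → w = 0.2646
R2 (z=13.0): short=0.89 → w = 0.8900
R3 (z=22.0): none=0.45, light=0.24, long=0.40; AND[a·b] → w = 0.0432
R4 (z=3.8): many=0.12, heavy=0.54; AND[a·b] → w = 0.0648
R5 (z=27.0): moderate=0.81, long=0.40; AND[a·b] → w = 0.3240
Weighted average = (0.2646·16.0 + 0.8900·13.0 + 0.0432·22.0 + 0.0648·3.8 + 0.3240·27.0) / (0.2646 + 0.8900 + 0.0432 + 0.0648 + 0.3240)
  = 25.7482 / 1.5866 = 16.23

16.23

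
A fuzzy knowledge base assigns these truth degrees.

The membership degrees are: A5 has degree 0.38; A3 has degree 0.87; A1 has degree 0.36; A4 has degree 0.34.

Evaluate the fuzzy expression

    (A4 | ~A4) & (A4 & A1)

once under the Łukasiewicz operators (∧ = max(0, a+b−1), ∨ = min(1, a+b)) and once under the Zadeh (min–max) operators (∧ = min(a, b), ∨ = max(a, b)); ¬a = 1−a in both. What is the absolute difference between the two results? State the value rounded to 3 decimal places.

0.340

Under Łukasiewicz:
  ~A4 = 1 − 0.34 = 0.66
  A4 | ~A4 = min(1, a+b) on (0.34, 0.66) = 1.00
  A4 & A1 = max(0, a+b−1) on (0.34, 0.36) = 0.00
  (A4 | ~A4) & (A4 & A1) = max(0, a+b−1) on (1.00, 0.00) = 0.00
  → value = 0.0000
Under Zadeh (min–max):
  ~A4 = 1 − 0.34 = 0.66
  A4 | ~A4 = max(a, b) on (0.34, 0.66) = 0.66
  A4 & A1 = min(a, b) on (0.34, 0.36) = 0.34
  (A4 | ~A4) & (A4 & A1) = min(a, b) on (0.66, 0.34) = 0.34
  → value = 0.3400
|0.0000 − 0.3400| = 0.340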